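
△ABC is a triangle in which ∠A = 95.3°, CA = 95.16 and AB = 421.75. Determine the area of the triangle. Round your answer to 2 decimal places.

area ≈ 19981.07

Area = ½·CA·AB·sin A ≈ 19981.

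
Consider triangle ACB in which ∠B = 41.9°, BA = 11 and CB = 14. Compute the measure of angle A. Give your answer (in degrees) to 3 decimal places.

By the law of cosines, AC² = CB² + BA² − 2·CB·BA·cos B = 87.752, so AC ≈ 9.3676.
Law of cosines again: cos A = (BA² + AC² − CB²)/(2·BA·AC) ≈ 0.06188, so ∠A ≈ 86.45°.

86.452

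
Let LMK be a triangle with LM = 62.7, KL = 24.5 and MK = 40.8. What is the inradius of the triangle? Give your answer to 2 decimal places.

Semiperimeter s = (40.8 + 24.5 + 62.7)/2 = 64.
Heron's formula: area = √(64·23.2·39.5·1.3) ≈ 276.12.
Inradius = area/s = 276.12/64 ≈ 4.3144.

4.31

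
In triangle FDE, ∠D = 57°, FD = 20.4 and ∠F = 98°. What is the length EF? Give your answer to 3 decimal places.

The third angle is ∠E = 180° − ∠F − ∠D = 25.00°.
Law of sines: EF = FD·sin D/sin E ≈ 40.483.

40.483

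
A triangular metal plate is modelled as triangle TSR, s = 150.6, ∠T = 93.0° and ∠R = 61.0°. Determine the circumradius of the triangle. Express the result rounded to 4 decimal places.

171.7723

The third angle is ∠S = 180° − ∠R − ∠T = 26.00°.
Law of sines: t = s·sin T/sin S ≈ 343.07.
Law of sines: r = s·sin R/sin S ≈ 300.47.
Circumradius = s/(2 sin S) ≈ 171.77.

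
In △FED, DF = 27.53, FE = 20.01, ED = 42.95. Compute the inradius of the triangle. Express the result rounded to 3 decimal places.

Semiperimeter s = (42.95 + 27.53 + 20.01)/2 = 45.245.
Heron's formula: area = √(45.245·2.295·17.715·25.235) ≈ 215.45.
Inradius = area/s = 215.45/45.245 ≈ 4.7619.

r ≈ 4.762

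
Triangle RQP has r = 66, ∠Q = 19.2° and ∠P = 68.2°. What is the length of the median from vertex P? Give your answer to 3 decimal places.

The third angle is ∠R = 180° − ∠Q − ∠P = 92.60°.
Law of sines: q = r·sin Q/sin R ≈ 21.728.
Law of sines: p = r·sin P/sin R ≈ 61.343.
Median from P: ½√(2·r² + 2·q² − p²) ≈ 38.384.

m_P ≈ 38.384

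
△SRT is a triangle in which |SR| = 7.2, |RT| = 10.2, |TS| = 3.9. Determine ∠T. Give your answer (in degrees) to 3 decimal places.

By the law of cosines, cos T = (|RT|² + |TS|² − |SR|²) / (2·|RT|·|TS|) ≈ 0.84729, so ∠T ≈ 32.08°.

∠T ≈ 32.082°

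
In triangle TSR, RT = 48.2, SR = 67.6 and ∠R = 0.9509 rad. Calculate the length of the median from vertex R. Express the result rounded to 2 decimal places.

By the law of cosines, TS² = SR² + RT² − 2·SR·RT·cos R = 3107.2, so TS ≈ 55.742.
Median from R: ½√(2·SR² + 2·RT² − TS²) ≈ 51.669.

51.67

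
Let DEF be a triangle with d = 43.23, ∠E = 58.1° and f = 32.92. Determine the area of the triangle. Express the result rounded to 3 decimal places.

Area = ½·f·d·sin E ≈ 604.1.

area ≈ 604.099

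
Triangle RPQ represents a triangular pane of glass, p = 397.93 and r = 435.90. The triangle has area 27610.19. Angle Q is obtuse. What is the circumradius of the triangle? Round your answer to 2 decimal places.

From area = ½·r·p·sin Q, we get sin Q = 2·area/(r·p) ≈ 0.31835.
Taking the obtuse solution, ∠Q ≈ 161.44°.
Law of cosines then gives q ≈ 822.94.
Circumradius = q/(2 sin Q) ≈ 1292.5.

1292.50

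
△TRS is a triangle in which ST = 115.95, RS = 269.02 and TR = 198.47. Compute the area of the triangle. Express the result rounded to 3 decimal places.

area ≈ 10418.203

Semiperimeter s = (269.02 + 115.95 + 198.47)/2 = 291.72.
Heron's formula: area = √(291.72·22.7·175.77·93.25) ≈ 10418.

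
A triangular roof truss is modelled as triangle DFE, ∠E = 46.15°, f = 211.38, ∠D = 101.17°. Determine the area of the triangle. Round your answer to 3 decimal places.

area ≈ 29273.209

The third angle is ∠F = 180° − ∠E − ∠D = 32.68°.
Law of sines: d = f·sin D/sin F ≈ 384.07.
Law of sines: e = f·sin E/sin F ≈ 282.32.
Area = ½·f·d·sin E ≈ 29273.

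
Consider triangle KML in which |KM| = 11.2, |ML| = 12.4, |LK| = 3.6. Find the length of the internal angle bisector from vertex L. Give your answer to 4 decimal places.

4.7714

By the law of cosines, cos L = (|ML|² + |LK|² − |KM|²) / (2·|ML|·|LK|) ≈ 0.46237, so ∠L ≈ 62.46°.
The bisector from L has length 2·|ML|·|LK|·cos(∠L/2)/(|ML|+|LK|) ≈ 4.7714.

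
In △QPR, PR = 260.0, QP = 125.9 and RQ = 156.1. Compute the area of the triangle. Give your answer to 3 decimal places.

Semiperimeter s = (260 + 156.1 + 125.9)/2 = 271.
Heron's formula: area = √(271·11·114.9·145.1) ≈ 7049.8.

area ≈ 7049.766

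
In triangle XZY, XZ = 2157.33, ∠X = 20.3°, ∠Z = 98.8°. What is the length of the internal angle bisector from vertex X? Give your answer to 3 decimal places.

t_X ≈ 2254.102

The third angle is ∠Y = 180° − ∠X − ∠Z = 60.90°.
Law of sines: ZY = XZ·sin X/sin Y ≈ 856.58.
Law of sines: YX = XZ·sin Z/sin Y ≈ 2439.9.
The bisector from X has length 2·YX·XZ·cos(∠X/2)/(YX+XZ) ≈ 2254.1.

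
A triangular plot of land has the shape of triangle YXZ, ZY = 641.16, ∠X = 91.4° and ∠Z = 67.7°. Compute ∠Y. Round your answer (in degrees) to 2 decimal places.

∠Y ≈ 20.90°

The third angle is ∠Y = 180° − ∠X − ∠Z = 20.90°.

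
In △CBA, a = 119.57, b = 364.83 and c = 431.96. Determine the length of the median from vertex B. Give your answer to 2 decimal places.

259.17

Median from B: ½√(2·a² + 2·c² − b²) ≈ 259.17.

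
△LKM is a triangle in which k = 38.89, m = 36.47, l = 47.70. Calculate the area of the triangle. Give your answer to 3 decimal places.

Semiperimeter s = (47.7 + 38.89 + 36.47)/2 = 61.53.
Heron's formula: area = √(61.53·13.83·22.64·25.06) ≈ 694.84.

694.838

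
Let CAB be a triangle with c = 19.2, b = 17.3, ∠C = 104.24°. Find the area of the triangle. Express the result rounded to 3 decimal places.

Law of sines: sin B = b·sin C/c ≈ 0.87336.
Since c ≥ b, only the acute value applies: ∠B ≈ 60.85°.
Then ∠A = 180° − ∠C − ∠B ≈ 14.91°.
Law of sines gives a = c·sin A/sin C ≈ 5.0965.
Area = ½·c·b·sin A ≈ 42.73.

area ≈ 42.730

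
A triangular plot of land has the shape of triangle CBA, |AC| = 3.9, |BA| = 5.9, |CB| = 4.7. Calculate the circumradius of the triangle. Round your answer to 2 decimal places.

2.96

By the law of cosines, cos C = (|AC|² + |CB|² − |BA|²) / (2·|AC|·|CB|) ≈ 0.06792, so ∠C ≈ 86.11°.
Circumradius = |BA|/(2 sin C) ≈ 2.9568.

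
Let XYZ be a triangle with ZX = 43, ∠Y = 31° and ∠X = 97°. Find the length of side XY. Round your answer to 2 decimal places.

The third angle is ∠Z = 180° − ∠X − ∠Y = 52.00°.
Law of sines: XY = ZX·sin Z/sin Y ≈ 65.79.

65.79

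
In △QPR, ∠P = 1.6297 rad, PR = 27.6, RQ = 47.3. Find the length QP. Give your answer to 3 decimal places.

36.822

Law of sines: sin Q = PR·sin P/RQ ≈ 0.58250.
Since RQ ≥ PR, only the acute value applies: ∠Q ≈ 0.6218 rad.
Then ∠R = π − ∠P − ∠Q ≈ 0.8901 rad.
Law of sines gives QP = RQ·sin R/sin P ≈ 36.822.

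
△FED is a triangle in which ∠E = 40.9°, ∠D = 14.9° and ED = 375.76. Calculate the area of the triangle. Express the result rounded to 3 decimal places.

The third angle is ∠F = 180° − ∠E − ∠D = 124.20°.
Law of sines: DF = ED·sin E/sin F ≈ 297.46.
Law of sines: FE = ED·sin D/sin F ≈ 116.82.
Area = ½·ED·DF·sin D ≈ 14370.

area ≈ 14370.443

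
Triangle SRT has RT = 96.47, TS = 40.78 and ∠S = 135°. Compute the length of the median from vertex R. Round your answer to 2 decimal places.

m_R ≈ 78.97

Law of sines: sin R = TS·sin S/RT ≈ 0.29891.
Since RT ≥ TS, only the acute value applies: ∠R ≈ 17.39°.
Then ∠T = 180° − ∠S − ∠R ≈ 27.61°.
Law of sines gives SR = RT·sin T/sin S ≈ 63.224.
Median from R: ½√(2·SR² + 2·RT² − TS²) ≈ 78.969.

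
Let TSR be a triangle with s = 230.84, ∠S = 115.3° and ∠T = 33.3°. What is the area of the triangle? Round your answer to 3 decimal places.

The third angle is ∠R = 180° − ∠T − ∠S = 31.40°.
Law of sines: t = s·sin T/sin S ≈ 140.18.
Law of sines: r = s·sin R/sin S ≈ 133.03.
Area = ½·s·t·sin R ≈ 8429.9.

area ≈ 8429.857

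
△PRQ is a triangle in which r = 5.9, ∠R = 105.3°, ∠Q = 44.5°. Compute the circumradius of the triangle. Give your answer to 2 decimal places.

3.06

The third angle is ∠P = 180° − ∠R − ∠Q = 30.20°.
Law of sines: p = r·sin P/sin R ≈ 3.0769.
Law of sines: q = r·sin Q/sin R ≈ 4.2873.
Circumradius = r/(2 sin R) ≈ 3.0584.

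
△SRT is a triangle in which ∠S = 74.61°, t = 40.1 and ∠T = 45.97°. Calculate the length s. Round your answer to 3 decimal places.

The third angle is ∠R = 180° − ∠T − ∠S = 59.42°.
Law of sines: s = t·sin S/sin T ≈ 53.774.

53.774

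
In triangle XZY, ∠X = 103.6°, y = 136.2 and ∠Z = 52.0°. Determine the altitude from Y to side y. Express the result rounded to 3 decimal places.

The third angle is ∠Y = 180° − ∠X − ∠Z = 24.40°.
Law of sines: x = y·sin X/sin Y ≈ 320.45.
Law of sines: z = y·sin Z/sin Y ≈ 259.81.
Area = ½·y·x·sin Z ≈ 17197.
The altitude from Y has length 2·area/y ≈ 252.52.

h_Y ≈ 252.521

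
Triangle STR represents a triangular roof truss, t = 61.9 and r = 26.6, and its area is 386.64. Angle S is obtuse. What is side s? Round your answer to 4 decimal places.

86.2931

From area = ½·t·r·sin S, we get sin S = 2·area/(t·r) ≈ 0.46964.
Taking the obtuse solution, ∠S ≈ 151.99°.
Law of cosines then gives s ≈ 86.293.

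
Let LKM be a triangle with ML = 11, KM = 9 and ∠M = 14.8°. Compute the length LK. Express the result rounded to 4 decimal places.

3.2510

By the law of cosines, LK² = KM² + ML² − 2·KM·ML·cos M = 10.569, so LK ≈ 3.251.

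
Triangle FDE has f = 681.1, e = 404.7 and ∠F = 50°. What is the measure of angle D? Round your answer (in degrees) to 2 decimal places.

∠D ≈ 102.92°

Law of sines: sin E = e·sin F/f ≈ 0.45517.
Since f ≥ e, only the acute value applies: ∠E ≈ 27.08°.
Then ∠D = 180° − ∠F − ∠E ≈ 102.92°.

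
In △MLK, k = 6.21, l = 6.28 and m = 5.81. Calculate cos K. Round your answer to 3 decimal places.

By the law of cosines, cos K = (m² + l² − k²) / (2·m·l) ≈ 0.47456, so ∠K ≈ 61.67°.

0.475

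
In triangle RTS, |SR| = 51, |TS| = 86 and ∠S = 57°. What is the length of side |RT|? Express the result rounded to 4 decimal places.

By the law of cosines, |RT|² = |TS|² + |SR|² − 2·|TS|·|SR|·cos S = 5219.4, so |RT| ≈ 72.246.

72.2456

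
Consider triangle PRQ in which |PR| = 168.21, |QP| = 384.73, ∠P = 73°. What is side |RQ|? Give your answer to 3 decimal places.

By the law of cosines, |RQ|² = |QP|² + |PR|² − 2·|QP|·|PR|·cos P = 1.3847e+05, so |RQ| ≈ 372.12.

372.115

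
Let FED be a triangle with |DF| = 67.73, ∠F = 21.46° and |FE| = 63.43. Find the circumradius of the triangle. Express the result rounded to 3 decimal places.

R ≈ 33.869

By the law of cosines, |ED|² = |DF|² + |FE|² − 2·|DF|·|FE|·cos F = 614.16, so |ED| ≈ 24.782.
Area = ½·|DF|·|FE|·sin F ≈ 785.87.
Circumradius = |ED|/(2 sin F) ≈ 33.869.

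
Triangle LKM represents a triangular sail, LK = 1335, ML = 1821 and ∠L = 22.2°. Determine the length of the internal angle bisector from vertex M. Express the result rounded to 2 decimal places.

By the law of cosines, KM² = ML² + LK² − 2·ML·LK·cos L = 5.9662e+05, so KM ≈ 772.41.
Law of cosines again: cos M = (KM² + ML² − LK²)/(2·KM·ML) ≈ 0.75732, so ∠M ≈ 40.77°.
The bisector from M has length 2·KM·ML·cos(∠M/2)/(KM+ML) ≈ 1016.8.

1016.78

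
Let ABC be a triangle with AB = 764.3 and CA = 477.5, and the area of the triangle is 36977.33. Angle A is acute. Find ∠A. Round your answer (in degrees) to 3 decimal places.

From area = ½·CA·AB·sin A, we get sin A = 2·area/(CA·AB) ≈ 0.20264.
Taking the acute solution, ∠A ≈ 11.69°.

11.691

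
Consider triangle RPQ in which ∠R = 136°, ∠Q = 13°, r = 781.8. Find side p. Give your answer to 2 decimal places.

The third angle is ∠P = 180° − ∠Q − ∠R = 31.00°.
Law of sines: p = r·sin P/sin R ≈ 579.65.

579.65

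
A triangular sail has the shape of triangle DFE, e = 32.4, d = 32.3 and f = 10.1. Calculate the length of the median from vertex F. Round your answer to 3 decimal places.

Median from F: ½√(2·e² + 2·d² − f²) ≈ 31.953.

31.953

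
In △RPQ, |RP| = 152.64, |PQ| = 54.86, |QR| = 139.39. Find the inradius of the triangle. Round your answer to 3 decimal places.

Semiperimeter s = (54.86 + 139.39 + 152.64)/2 = 173.44.
Heron's formula: area = √(173.44·118.58·34.055·20.805) ≈ 3817.4.
Inradius = area/s = 3817.4/173.44 ≈ 22.009.

r ≈ 22.009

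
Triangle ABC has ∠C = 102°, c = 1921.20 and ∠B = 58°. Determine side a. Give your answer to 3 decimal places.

671.769

The third angle is ∠A = 180° − ∠B − ∠C = 20.00°.
Law of sines: a = c·sin A/sin C ≈ 671.77.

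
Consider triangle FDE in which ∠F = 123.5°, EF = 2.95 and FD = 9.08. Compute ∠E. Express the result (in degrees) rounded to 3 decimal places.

43.562

By the law of cosines, DE² = EF² + FD² − 2·EF·FD·cos F = 120.72, so DE ≈ 10.987.
Law of cosines again: cos E = (DE² + EF² − FD²)/(2·DE·EF) ≈ 0.72463, so ∠E ≈ 43.56°.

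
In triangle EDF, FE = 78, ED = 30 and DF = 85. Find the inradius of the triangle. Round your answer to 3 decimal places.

Semiperimeter s = (85 + 78 + 30)/2 = 96.5.
Heron's formula: area = √(96.5·11.5·18.5·66.5) ≈ 1168.4.
Inradius = area/s = 1168.4/96.5 ≈ 12.108.

r ≈ 12.108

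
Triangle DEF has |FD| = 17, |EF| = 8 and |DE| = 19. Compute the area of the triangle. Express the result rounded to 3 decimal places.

Semiperimeter s = (8 + 17 + 19)/2 = 22.
Heron's formula: area = √(22·14·5·3) ≈ 67.971.

67.971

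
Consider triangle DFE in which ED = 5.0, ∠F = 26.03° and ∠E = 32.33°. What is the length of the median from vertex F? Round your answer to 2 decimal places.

m_F ≈ 7.70

The third angle is ∠D = 180° − ∠F − ∠E = 121.64°.
Law of sines: FE = ED·sin D/sin F ≈ 9.7001.
Law of sines: DF = ED·sin E/sin F ≈ 6.0933.
Median from F: ½√(2·DF² + 2·FE² − ED²) ≈ 7.7045.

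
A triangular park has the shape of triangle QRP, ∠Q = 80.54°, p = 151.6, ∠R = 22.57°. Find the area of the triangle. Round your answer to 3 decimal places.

The third angle is ∠P = 180° − ∠Q − ∠R = 76.89°.
Law of sines: q = p·sin Q/sin P ≈ 153.54.
Law of sines: r = p·sin R/sin P ≈ 59.743.
Area = ½·p·q·sin R ≈ 4466.9.

area ≈ 4466.934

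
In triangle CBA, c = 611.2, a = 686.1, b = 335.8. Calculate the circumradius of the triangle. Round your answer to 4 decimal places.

By the law of cosines, cos C = (b² + a² − c²) / (2·b·a) ≈ 0.45559, so ∠C ≈ 62.90°.
Circumradius = c/(2 sin C) ≈ 343.3.

343.2978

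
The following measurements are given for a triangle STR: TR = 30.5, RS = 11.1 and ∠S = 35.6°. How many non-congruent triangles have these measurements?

RS·sin S = 11.1·sin(35.6°) ≈ 6.462.
Since TR ≥ RS, exactly one triangle exists.

1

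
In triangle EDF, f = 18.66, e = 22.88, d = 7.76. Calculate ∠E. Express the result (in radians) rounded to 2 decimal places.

By the law of cosines, cos E = (d² + f² − e²) / (2·d·f) ≈ -0.39738, so ∠E ≈ 1.979 rad.

1.98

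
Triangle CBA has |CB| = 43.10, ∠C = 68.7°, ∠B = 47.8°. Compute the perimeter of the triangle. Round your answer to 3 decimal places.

perimeter ≈ 123.647

The third angle is ∠A = 180° − ∠C − ∠B = 63.50°.
Law of sines: |BA| = |CB|·sin C/sin A ≈ 44.87.
Law of sines: |AC| = |CB|·sin B/sin A ≈ 35.677.
Semiperimeter s = (44.87+35.677+43.1)/2 = 61.824.
Perimeter = 44.87 + 35.677 + 43.1 = 123.65.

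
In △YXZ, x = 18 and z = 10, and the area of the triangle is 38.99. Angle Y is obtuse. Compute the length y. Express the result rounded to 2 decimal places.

27.36

From area = ½·x·z·sin Y, we get sin Y = 2·area/(x·z) ≈ 0.43322.
Taking the obtuse solution, ∠Y ≈ 154.33°.
Law of cosines then gives y ≈ 27.358.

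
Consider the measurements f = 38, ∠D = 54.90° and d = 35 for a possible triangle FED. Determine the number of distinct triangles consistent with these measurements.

2

f·sin D = 38·sin(54.90°) ≈ 31.09.
Since f sin D < d < f (31.09 < 35 < 38), two triangles exist.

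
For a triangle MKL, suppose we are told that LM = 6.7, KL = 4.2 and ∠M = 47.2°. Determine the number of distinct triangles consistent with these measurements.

LM·sin M = 6.7·sin(47.2°) ≈ 4.916.
Since KL = 4.2 < 4.916 = LM sin M, no triangle exists.

0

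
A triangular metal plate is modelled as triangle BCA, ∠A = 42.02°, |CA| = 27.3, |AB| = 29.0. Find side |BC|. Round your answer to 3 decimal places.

By the law of cosines, |BC|² = |CA|² + |AB|² − 2·|CA|·|AB|·cos A = 409.96, so |BC| ≈ 20.248.

20.248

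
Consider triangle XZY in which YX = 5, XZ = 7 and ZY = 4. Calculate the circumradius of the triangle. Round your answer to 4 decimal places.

By the law of cosines, cos X = (YX² + XZ² − ZY²) / (2·YX·XZ) ≈ 0.82857, so ∠X ≈ 34.05°.
Circumradius = ZY/(2 sin X) ≈ 3.5722.

R ≈ 3.5722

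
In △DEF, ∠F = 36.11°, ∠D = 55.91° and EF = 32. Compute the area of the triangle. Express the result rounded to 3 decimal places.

364.125

The third angle is ∠E = 180° − ∠F − ∠D = 87.98°.
Law of sines: FD = EF·sin E/sin D ≈ 38.616.
Law of sines: DE = EF·sin F/sin D ≈ 22.772.
Area = ½·EF·FD·sin F ≈ 364.13.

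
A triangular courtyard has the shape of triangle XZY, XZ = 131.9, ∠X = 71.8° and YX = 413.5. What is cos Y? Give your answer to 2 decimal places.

0.95

By the law of cosines, ZY² = YX² + XZ² − 2·YX·XZ·cos X = 1.5431e+05, so ZY ≈ 392.82.
Law of cosines again: cos Y = (ZY² + YX² − XZ²)/(2·ZY·YX) ≈ 0.94776, so ∠Y ≈ 18.60°.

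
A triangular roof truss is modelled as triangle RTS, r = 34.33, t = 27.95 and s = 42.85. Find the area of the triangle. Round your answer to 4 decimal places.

478.7652

Semiperimeter p = (34.33 + 27.95 + 42.85)/2 = 52.565.
Heron's formula: area = √(52.565·18.235·24.615·9.715) ≈ 478.77.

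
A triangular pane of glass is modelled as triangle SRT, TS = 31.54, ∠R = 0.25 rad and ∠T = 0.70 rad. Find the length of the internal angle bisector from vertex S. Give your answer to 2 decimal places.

The third angle is ∠S = π − ∠R − ∠T = 2.192 rad.
Law of sines: RT = TS·sin S/sin R ≈ 103.7.
Law of sines: SR = TS·sin T/sin R ≈ 82.127.
The bisector from S has length 2·TS·SR·cos(∠S/2)/(TS+SR) ≈ 20.844.

t_S ≈ 20.84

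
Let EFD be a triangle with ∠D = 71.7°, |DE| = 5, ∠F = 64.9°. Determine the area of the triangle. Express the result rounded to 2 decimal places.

9.00

The third angle is ∠E = 180° − ∠F − ∠D = 43.40°.
Law of sines: |FD| = |DE|·sin E/sin F ≈ 3.7937.
Law of sines: |EF| = |DE|·sin D/sin F ≈ 5.2421.
Area = ½·|DE|·|FD|·sin D ≈ 9.0045.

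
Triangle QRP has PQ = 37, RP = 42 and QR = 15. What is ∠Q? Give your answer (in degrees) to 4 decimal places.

98.8097

By the law of cosines, cos Q = (PQ² + QR² − RP²) / (2·PQ·QR) ≈ -0.15315, so ∠Q ≈ 98.81°.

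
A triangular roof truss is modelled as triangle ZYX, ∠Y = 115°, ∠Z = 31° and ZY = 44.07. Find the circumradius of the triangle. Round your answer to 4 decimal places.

R ≈ 39.4050

The third angle is ∠X = 180° − ∠Z − ∠Y = 34.00°.
Law of sines: YX = ZY·sin Z/sin X ≈ 40.59.
Law of sines: XZ = ZY·sin Y/sin X ≈ 71.426.
Circumradius = ZY/(2 sin X) ≈ 39.405.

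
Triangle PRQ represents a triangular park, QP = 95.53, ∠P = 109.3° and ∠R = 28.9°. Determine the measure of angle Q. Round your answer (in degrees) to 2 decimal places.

∠Q ≈ 41.80°

The third angle is ∠Q = 180° − ∠P − ∠R = 41.80°.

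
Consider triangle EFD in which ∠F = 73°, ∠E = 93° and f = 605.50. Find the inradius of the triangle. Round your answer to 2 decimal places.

r ≈ 66.59

The third angle is ∠D = 180° − ∠E − ∠F = 14.00°.
Law of sines: e = f·sin E/sin F ≈ 632.3.
Law of sines: d = f·sin D/sin F ≈ 153.18.
Area = ½·f·e·sin D ≈ 46311.
Semiperimeter s = (632.3+605.5+153.18)/2 = 695.49.
Inradius = area/s = 46311/695.49 ≈ 66.587.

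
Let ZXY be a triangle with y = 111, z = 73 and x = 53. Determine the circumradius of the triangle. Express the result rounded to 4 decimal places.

By the law of cosines, cos Z = (x² + y² − z²) / (2·x·y) ≈ 0.83299, so ∠Z ≈ 33.59°.
Circumradius = z/(2 sin Z) ≈ 65.97.

65.9699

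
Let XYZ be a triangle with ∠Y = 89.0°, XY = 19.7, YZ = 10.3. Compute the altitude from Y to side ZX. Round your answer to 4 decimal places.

9.1924

By the law of cosines, ZX² = XY² + YZ² − 2·XY·YZ·cos Y = 487.1, so ZX ≈ 22.07.
Area = ½·XY·YZ·sin Y ≈ 101.44.
The altitude from Y has length 2·area/ZX ≈ 9.1924.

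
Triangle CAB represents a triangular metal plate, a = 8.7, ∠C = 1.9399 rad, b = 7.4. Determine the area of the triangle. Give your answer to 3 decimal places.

30.022

Area = ½·a·b·sin C ≈ 30.022.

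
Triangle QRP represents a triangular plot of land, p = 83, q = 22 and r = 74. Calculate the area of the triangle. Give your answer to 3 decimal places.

Semiperimeter s = (22 + 74 + 83)/2 = 89.5.
Heron's formula: area = √(89.5·67.5·15.5·6.5) ≈ 780.16.

area ≈ 780.164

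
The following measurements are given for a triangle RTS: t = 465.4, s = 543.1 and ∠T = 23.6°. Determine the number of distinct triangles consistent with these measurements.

2

s·sin T = 543.1·sin(23.6°) ≈ 217.4.
Since s sin T < t < s (217.4 < 465.4 < 543.1), two triangles exist.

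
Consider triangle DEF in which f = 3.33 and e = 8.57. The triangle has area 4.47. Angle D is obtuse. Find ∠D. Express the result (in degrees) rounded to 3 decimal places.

161.744

From area = ½·e·f·sin D, we get sin D = 2·area/(e·f) ≈ 0.31327.
Taking the obtuse solution, ∠D ≈ 161.74°.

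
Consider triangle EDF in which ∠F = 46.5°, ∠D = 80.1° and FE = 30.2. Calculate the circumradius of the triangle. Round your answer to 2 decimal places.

15.33

The third angle is ∠E = 180° − ∠D − ∠F = 53.40°.
Law of sines: DF = FE·sin E/sin D ≈ 24.612.
Law of sines: ED = FE·sin F/sin D ≈ 22.237.
Circumradius = FE/(2 sin D) ≈ 15.328.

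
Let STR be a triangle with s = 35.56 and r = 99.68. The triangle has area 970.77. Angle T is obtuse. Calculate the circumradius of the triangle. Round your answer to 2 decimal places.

From area = ½·r·s·sin T, we get sin T = 2·area/(r·s) ≈ 0.54774.
Taking the obtuse solution, ∠T ≈ 146.79°.
Law of cosines then gives t ≈ 130.89.
Circumradius = t/(2 sin T) ≈ 119.48.

119.48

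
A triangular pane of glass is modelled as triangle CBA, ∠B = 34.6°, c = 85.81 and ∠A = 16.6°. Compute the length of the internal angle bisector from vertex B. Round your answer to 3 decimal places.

The third angle is ∠C = 180° − ∠B − ∠A = 128.80°.
Law of sines: b = c·sin B/sin C ≈ 62.523.
Law of sines: a = c·sin A/sin C ≈ 31.456.
The bisector from B has length 2·a·c·cos(∠B/2)/(a+c) ≈ 43.954.

43.954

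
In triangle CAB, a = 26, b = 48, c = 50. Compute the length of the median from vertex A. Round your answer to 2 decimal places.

Median from A: ½√(2·b² + 2·c² − a²) ≈ 47.255.

47.25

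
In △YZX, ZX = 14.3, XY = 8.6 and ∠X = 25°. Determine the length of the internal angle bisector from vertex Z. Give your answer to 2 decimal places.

9.48

By the law of cosines, YZ² = ZX² + XY² − 2·ZX·XY·cos X = 55.535, so YZ ≈ 7.4521.
Law of cosines again: cos Z = (YZ² + ZX² − XY²)/(2·YZ·ZX) ≈ 0.87300, so ∠Z ≈ 29.19°.
The bisector from Z has length 2·YZ·ZX·cos(∠Z/2)/(YZ+ZX) ≈ 9.482.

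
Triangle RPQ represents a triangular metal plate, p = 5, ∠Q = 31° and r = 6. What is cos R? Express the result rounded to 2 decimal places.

cos R ≈ -0.05

By the law of cosines, q² = r² + p² − 2·r·p·cos Q = 9.57, so q ≈ 3.0935.
Law of cosines again: cos R = (p² + q² − r²)/(2·p·q) ≈ -0.04623, so ∠R ≈ 92.65°.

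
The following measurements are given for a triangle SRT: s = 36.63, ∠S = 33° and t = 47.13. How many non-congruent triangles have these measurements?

2

t·sin S = 47.13·sin(33°) ≈ 25.67.
Since t sin S < s < t (25.67 < 36.63 < 47.13), two triangles exist.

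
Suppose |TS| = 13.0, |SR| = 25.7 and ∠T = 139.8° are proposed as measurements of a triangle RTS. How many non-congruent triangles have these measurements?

1

|TS|·sin T = 13.0·sin(139.8°) ≈ 8.391.
Since ∠T is not acute, a triangle exists only if |SR| > |TS|; here |SR| > |TS|, so there is exactly one triangle.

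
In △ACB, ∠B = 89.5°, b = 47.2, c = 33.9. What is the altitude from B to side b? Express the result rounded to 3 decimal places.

Law of sines: sin C = c·sin B/b ≈ 0.71819.
Since b ≥ c, only the acute value applies: ∠C ≈ 45.91°.
Then ∠A = 180° − ∠B − ∠C ≈ 44.59°.
Law of sines gives a = b·sin A/sin B ≈ 33.14.
Area = ½·b·c·sin A ≈ 561.7.
The altitude from B has length 2·area/b ≈ 23.801.

h_B ≈ 23.801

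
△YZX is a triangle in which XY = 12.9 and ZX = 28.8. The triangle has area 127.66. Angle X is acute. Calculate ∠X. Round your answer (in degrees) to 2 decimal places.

∠X ≈ 43.41°

From area = ½·ZX·XY·sin X, we get sin X = 2·area/(ZX·XY) ≈ 0.68723.
Taking the acute solution, ∠X ≈ 43.41°.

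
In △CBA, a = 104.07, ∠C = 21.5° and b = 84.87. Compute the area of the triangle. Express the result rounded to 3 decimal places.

1618.547

Area = ½·b·a·sin C ≈ 1618.5.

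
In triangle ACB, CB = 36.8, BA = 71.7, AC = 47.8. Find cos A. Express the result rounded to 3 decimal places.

By the law of cosines, cos A = (BA² + AC² − CB²) / (2·BA·AC) ≈ 0.88576, so ∠A ≈ 27.65°.

0.886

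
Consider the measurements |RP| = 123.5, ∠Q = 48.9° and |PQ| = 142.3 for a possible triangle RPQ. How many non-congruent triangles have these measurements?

|PQ|·sin Q = 142.3·sin(48.9°) ≈ 107.2.
Since |PQ| sin Q < |RP| < |PQ| (107.2 < 123.5 < 142.3), two triangles exist.

2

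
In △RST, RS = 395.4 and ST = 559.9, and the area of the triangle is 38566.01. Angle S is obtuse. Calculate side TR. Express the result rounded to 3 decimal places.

From area = ½·RS·ST·sin S, we get sin S = 2·area/(RS·ST) ≈ 0.34841.
Taking the obtuse solution, ∠S ≈ 159.61°.
Law of cosines then gives TR ≈ 940.67.

940.668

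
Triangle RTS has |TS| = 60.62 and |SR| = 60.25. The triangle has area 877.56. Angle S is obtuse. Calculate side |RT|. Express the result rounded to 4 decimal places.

117.0934

From area = ½·|TS|·|SR|·sin S, we get sin S = 2·area/(|TS|·|SR|) ≈ 0.48054.
Taking the obtuse solution, ∠S ≈ 151.28°.
Law of cosines then gives |RT| ≈ 117.09.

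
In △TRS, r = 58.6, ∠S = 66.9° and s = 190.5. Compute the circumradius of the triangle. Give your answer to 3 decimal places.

103.553

Law of sines: sin R = r·sin S/s ≈ 0.28295.
Since s ≥ r, only the acute value applies: ∠R ≈ 16.44°.
Then ∠T = 180° − ∠S − ∠R ≈ 96.66°.
Law of sines gives t = s·sin T/sin S ≈ 205.71.
Circumradius = s/(2 sin S) ≈ 103.55.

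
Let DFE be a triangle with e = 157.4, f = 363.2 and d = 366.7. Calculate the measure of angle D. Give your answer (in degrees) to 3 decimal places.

78.794

By the law of cosines, cos D = (f² + e² − d²) / (2·f·e) ≈ 0.19434, so ∠D ≈ 78.79°.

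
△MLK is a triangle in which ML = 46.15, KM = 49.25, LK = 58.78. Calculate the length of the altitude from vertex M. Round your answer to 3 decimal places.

h_M ≈ 37.518

Semiperimeter s = (58.78 + 49.25 + 46.15)/2 = 77.09.
Heron's formula: area = √(77.09·18.31·27.84·30.94) ≈ 1102.7.
The altitude from M has length 2·area/LK ≈ 37.518.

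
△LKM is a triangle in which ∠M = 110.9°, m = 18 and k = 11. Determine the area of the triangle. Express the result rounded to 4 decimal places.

Law of sines: sin K = k·sin M/m ≈ 0.57090.
Since m ≥ k, only the acute value applies: ∠K ≈ 34.81°.
Then ∠L = 180° − ∠M − ∠K ≈ 34.29°.
Law of sines gives l = m·sin L/sin M ≈ 10.854.
Area = ½·m·k·sin L ≈ 55.77.

55.7702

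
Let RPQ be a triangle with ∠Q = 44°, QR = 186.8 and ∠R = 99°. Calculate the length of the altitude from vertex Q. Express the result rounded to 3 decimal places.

h_Q ≈ 184.500

The third angle is ∠P = 180° − ∠Q − ∠R = 37.00°.
Law of sines: PQ = QR·sin R/sin P ≈ 306.57.
Law of sines: RP = QR·sin Q/sin P ≈ 215.62.
Area = ½·QR·PQ·sin Q ≈ 19891.
The altitude from Q has length 2·area/RP ≈ 184.5.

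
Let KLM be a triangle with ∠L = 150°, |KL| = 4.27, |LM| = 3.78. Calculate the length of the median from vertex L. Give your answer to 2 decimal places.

By the law of cosines, |MK|² = |KL|² + |LM|² − 2·|KL|·|LM|·cos L = 60.478, so |MK| ≈ 7.7767.
Median from L: ½√(2·|KL|² + 2·|LM|² − |MK|²) ≈ 1.0683.

m_L ≈ 1.07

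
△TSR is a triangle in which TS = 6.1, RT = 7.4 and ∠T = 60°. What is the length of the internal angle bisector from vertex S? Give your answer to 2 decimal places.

By the law of cosines, SR² = RT² + TS² − 2·RT·TS·cos T = 46.83, so SR ≈ 6.8432.
Law of cosines again: cos S = (TS² + SR² − RT²)/(2·TS·SR) ≈ 0.35071, so ∠S ≈ 69.47°.
The bisector from S has length 2·TS·SR·cos(∠S/2)/(TS+SR) ≈ 5.3008.

t_S ≈ 5.30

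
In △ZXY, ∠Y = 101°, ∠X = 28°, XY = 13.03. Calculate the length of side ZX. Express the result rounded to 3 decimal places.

16.458

The third angle is ∠Z = 180° − ∠X − ∠Y = 51.00°.
Law of sines: ZX = XY·sin Y/sin Z ≈ 16.458.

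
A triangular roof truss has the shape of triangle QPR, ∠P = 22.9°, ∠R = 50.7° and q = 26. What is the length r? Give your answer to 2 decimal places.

20.97

The third angle is ∠Q = 180° − ∠P − ∠R = 106.40°.
Law of sines: r = q·sin R/sin Q ≈ 20.973.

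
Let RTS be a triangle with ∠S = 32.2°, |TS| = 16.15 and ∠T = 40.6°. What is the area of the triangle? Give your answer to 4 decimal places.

The third angle is ∠R = 180° − ∠T − ∠S = 107.20°.
Law of sines: |SR| = |TS|·sin T/sin R ≈ 11.002.
Law of sines: |RT| = |TS|·sin S/sin R ≈ 9.0088.
Area = ½·|TS|·|SR|·sin S ≈ 47.341.

area ≈ 47.3415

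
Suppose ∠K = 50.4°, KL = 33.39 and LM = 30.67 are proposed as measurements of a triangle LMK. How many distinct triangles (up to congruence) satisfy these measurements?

KL·sin K = 33.39·sin(50.4°) ≈ 25.73.
Since KL sin K < LM < KL (25.73 < 30.67 < 33.39), two triangles exist.

2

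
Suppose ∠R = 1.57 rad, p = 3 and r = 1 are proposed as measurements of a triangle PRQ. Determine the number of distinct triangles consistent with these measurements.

0

p·sin R = 3·sin(1.57 rad) ≈ 3.
Since r = 1 < 3 = p sin R, no triangle exists.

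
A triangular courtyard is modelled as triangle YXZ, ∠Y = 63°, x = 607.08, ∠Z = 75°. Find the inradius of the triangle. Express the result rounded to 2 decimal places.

The third angle is ∠X = 180° − ∠Z − ∠Y = 42.00°.
Law of sines: y = x·sin Y/sin X ≈ 808.38.
Law of sines: z = x·sin Z/sin X ≈ 876.35.
Area = ½·x·y·sin Z ≈ 2.3701e+05.
Semiperimeter s = (808.38+607.08+876.35)/2 = 1145.9.
Inradius = area/s = 2.3701e+05/1145.9 ≈ 206.84.

r ≈ 206.84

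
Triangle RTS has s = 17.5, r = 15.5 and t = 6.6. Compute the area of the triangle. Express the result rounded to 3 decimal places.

area ≈ 50.841

Semiperimeter p = (15.5 + 6.6 + 17.5)/2 = 19.8.
Heron's formula: area = √(19.8·4.3·13.2·2.3) ≈ 50.841.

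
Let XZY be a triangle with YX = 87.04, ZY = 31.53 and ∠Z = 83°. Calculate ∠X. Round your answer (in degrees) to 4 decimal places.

Law of sines: sin X = ZY·sin Z/YX ≈ 0.35955.
Since YX ≥ ZY, only the acute value applies: ∠X ≈ 21.07°.
Then ∠Y = 180° − ∠Z − ∠X ≈ 75.93°.

21.0724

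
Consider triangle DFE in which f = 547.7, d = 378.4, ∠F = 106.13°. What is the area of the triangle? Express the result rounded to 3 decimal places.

Law of sines: sin D = d·sin F/f ≈ 0.66369.
Since f ≥ d, only the acute value applies: ∠D ≈ 41.58°.
Then ∠E = 180° − ∠F − ∠D ≈ 32.29°.
Law of sines gives e = f·sin E/sin F ≈ 304.56.
Area = ½·f·d·sin E ≈ 55354.

55353.801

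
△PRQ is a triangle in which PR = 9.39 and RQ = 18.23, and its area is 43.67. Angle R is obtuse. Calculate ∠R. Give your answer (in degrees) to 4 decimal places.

149.3212

From area = ½·PR·RQ·sin R, we get sin R = 2·area/(PR·RQ) ≈ 0.51022.
Taking the obtuse solution, ∠R ≈ 149.32°.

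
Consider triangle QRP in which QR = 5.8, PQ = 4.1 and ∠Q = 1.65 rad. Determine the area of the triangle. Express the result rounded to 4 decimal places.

Area = ½·PQ·QR·sin Q ≈ 11.853.

11.8527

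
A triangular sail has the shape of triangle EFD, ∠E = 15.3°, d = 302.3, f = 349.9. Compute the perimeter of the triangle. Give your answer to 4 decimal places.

perimeter ≈ 751.0110

By the law of cosines, e² = f² + d² − 2·f·d·cos E = 9763.6, so e ≈ 98.811.
Semiperimeter s = (98.811+349.9+302.3)/2 = 375.51.
Perimeter = 98.811 + 349.9 + 302.3 = 751.01.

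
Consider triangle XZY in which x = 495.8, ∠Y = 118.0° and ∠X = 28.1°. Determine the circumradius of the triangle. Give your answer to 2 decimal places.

R ≈ 526.31

The third angle is ∠Z = 180° − ∠Y − ∠X = 33.90°.
Law of sines: z = x·sin Z/sin X ≈ 587.1.
Law of sines: y = x·sin Y/sin X ≈ 929.41.
Circumradius = x/(2 sin X) ≈ 526.31.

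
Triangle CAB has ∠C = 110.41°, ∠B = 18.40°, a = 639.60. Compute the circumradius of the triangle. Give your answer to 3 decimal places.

410.406

The third angle is ∠A = 180° − ∠B − ∠C = 51.19°.
Law of sines: c = a·sin C/sin A ≈ 769.28.
Law of sines: b = a·sin B/sin A ≈ 259.09.
Circumradius = a/(2 sin A) ≈ 410.41.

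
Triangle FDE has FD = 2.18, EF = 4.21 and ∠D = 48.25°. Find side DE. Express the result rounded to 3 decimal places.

5.335

Law of sines: sin E = FD·sin D/EF ≈ 0.38632.
Since EF ≥ FD, only the acute value applies: ∠E ≈ 22.73°.
Then ∠F = 180° − ∠D − ∠E ≈ 109.02°.
Law of sines gives DE = EF·sin F/sin D ≈ 5.3348.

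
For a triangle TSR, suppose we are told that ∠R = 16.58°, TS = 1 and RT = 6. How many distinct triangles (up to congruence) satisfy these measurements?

0

RT·sin R = 6·sin(16.58°) ≈ 1.712.
Since TS = 1 < 1.712 = RT sin R, no triangle exists.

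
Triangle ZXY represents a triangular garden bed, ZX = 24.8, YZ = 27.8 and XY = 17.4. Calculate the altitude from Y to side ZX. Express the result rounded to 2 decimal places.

17.15

Semiperimeter s = (17.4 + 27.8 + 24.8)/2 = 35.
Heron's formula: area = √(35·17.6·7.2·10.2) ≈ 212.69.
The altitude from Y has length 2·area/ZX ≈ 17.153.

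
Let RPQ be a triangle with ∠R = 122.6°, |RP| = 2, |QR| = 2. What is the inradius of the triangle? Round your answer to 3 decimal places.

By the law of cosines, |PQ|² = |QR|² + |RP|² − 2·|QR|·|RP|·cos R = 12.31, so |PQ| ≈ 3.5086.
Area = ½·|QR|·|RP|·sin R ≈ 1.6849.
Semiperimeter s = (3.5086+2+2)/2 = 3.7543.
Inradius = area/s = 1.6849/3.7543 ≈ 0.44879.

r ≈ 0.449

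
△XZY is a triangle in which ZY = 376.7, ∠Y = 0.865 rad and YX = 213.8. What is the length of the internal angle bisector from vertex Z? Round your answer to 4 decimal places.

t_Z ≈ 312.0688

By the law of cosines, XZ² = ZY² + YX² − 2·ZY·YX·cos Y = 83132, so XZ ≈ 288.33.
Law of cosines again: cos Z = (XZ² + ZY² − YX²)/(2·XZ·ZY) ≈ 0.82552, so ∠Z ≈ 0.600 rad.
The bisector from Z has length 2·XZ·ZY·cos(∠Z/2)/(XZ+ZY) ≈ 312.07.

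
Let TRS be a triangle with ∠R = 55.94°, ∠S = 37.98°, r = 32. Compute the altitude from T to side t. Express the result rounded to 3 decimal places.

h_T ≈ 19.692

The third angle is ∠T = 180° − ∠R − ∠S = 86.08°.
Law of sines: t = r·sin T/sin R ≈ 38.536.
Law of sines: s = r·sin S/sin R ≈ 23.77.
Area = ½·r·t·sin S ≈ 379.43.
The altitude from T has length 2·area/t ≈ 19.692.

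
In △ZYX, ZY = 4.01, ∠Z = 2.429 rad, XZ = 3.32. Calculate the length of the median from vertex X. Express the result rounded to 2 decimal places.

5.01

By the law of cosines, YX² = XZ² + ZY² − 2·XZ·ZY·cos Z = 47.25, so YX ≈ 6.8739.
Median from X: ½√(2·YX² + 2·XZ² − ZY²) ≈ 5.0116.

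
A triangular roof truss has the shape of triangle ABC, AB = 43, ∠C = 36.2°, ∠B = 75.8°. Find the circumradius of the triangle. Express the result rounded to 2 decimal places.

The third angle is ∠A = 180° − ∠B − ∠C = 68.00°.
Law of sines: BC = AB·sin A/sin C ≈ 67.505.
Law of sines: CA = AB·sin B/sin C ≈ 70.582.
Circumradius = AB/(2 sin C) ≈ 36.403.

R ≈ 36.40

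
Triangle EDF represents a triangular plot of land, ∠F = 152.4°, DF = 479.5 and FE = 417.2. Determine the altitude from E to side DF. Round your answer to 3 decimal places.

h_E ≈ 193.287

By the law of cosines, ED² = DF² + FE² − 2·DF·FE·cos F = 7.5854e+05, so ED ≈ 870.94.
Area = ½·DF·FE·sin F ≈ 46341.
The altitude from E has length 2·area/DF ≈ 193.29.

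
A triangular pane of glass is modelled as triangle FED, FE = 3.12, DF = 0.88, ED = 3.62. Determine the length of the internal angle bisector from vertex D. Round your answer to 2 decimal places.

By the law of cosines, cos D = (ED² + DF² − FE²) / (2·ED·DF) ≈ 0.65049, so ∠D ≈ 49.42°.
The bisector from D has length 2·ED·DF·cos(∠D/2)/(ED+DF) ≈ 1.2862.

t_D ≈ 1.29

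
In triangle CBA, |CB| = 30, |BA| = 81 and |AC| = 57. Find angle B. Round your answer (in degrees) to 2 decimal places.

∠B ≈ 29.93°

By the law of cosines, cos B = (|CB|² + |BA|² − |AC|²) / (2·|CB|·|BA|) ≈ 0.86667, so ∠B ≈ 29.93°.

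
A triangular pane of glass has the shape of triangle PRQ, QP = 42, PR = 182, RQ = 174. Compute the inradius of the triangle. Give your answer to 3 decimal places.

Semiperimeter s = (174 + 42 + 182)/2 = 199.
Heron's formula: area = √(199·25·157·17) ≈ 3643.9.
Inradius = area/s = 3643.9/199 ≈ 18.311.

18.311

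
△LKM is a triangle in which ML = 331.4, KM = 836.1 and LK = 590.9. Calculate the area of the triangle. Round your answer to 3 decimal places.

Semiperimeter s = (836.1 + 331.4 + 590.9)/2 = 879.2.
Heron's formula: area = √(879.2·43.1·547.8·288.3) ≈ 77360.

area ≈ 77359.884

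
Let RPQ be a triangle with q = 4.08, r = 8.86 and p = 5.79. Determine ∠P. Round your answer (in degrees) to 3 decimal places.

By the law of cosines, cos P = (q² + r² − p²) / (2·q·r) ≈ 0.85234, so ∠P ≈ 31.53°.

∠P ≈ 31.533°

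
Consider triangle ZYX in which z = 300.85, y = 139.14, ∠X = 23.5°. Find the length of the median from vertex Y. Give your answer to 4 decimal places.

m_Y ≈ 238.6678

By the law of cosines, x² = z² + y² − 2·z·y·cos X = 33094, so x ≈ 181.92.
Median from Y: ½√(2·x² + 2·z² − y²) ≈ 238.67.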